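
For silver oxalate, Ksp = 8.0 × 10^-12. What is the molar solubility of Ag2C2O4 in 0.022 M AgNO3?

Ag2C2O4(s) <=> 2 Ag^+(aq) + C2O4^2-(aq)
Ksp = [Ag^+]^2[C2O4^2-]
Let s be the molar solubility in this solution. [Ag^+] = 0.022 + 2s ≈ 0.022, [C2O4^2-] = s (common-ion effect: Ag^+ is already 0.022 M).
Ksp ≈ (0.022)^2 × s
s = 1.7 × 10^-8 M
Check: 2s = 3.3 × 10^-8 ≪ 0.022, so the approximation is valid.

s = 1.7 × 10^-8 M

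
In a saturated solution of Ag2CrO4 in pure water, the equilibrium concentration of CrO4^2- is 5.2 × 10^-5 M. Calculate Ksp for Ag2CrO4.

Ag2CrO4(s) ⇌ 2 Ag^+(aq) + CrO4^2-(aq)
Stoichiometry gives [Ag^+] = (2/1)[CrO4^2-] = 1.04 × 10^-4 M.
Ksp = [Ag^+]^2[CrO4^2-]
Ksp = (1.04 × 10^-4)^2 × 5.2 × 10^-5 = 5.6 × 10^-13

Ksp = 5.6e-13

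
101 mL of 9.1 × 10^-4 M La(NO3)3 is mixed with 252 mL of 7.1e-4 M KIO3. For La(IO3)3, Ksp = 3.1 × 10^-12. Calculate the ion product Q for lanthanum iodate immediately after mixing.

Q = 3.4 × 10^-14

Total volume = 101 + 252 = 353 mL.
[La^3+] = 9.1 × 10^-4 × (101/353) = 2.60 × 10^-4 M
[IO3^-] = 7.1 x 10^-4 × (252/353) = 5.07 x 10^-4 M
La(IO3)3(s) ⇌ La^3+(aq) + 3 IO3^-(aq), so Q = [La^3+][IO3^-]^3
Q = (2.60 x 10^-4)(5.07 × 10^-4)^3 = 3.4 × 10^-14
Q < Ksp, so no precipitate of La(IO3)3 forms.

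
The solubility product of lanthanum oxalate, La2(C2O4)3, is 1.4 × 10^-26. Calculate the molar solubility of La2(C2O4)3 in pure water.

La2(C2O4)3(s) <=> 2 La^3+ + 3 C2O4^2-
Ksp = [La^3+]^2[C2O4^2-]^3
With molar solubility s: [La^3+] = 2s, [C2O4^2-] = 3s.
So Ksp = (2s)^2 × (3s)^3 = 108s^5
s^5 = 1.4 × 10^-26 / 108, so s = 2.6 x 10^-6 M

s = 2.6 x 10^-6 M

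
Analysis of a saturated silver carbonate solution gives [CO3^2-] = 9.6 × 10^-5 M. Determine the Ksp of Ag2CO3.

Ag2CO3(s) ⇌ 2 Ag^+(aq) + CO3^2-(aq)
Stoichiometry gives [Ag^+] = (2/1)[CO3^2-] = 1.92 × 10^-4 M.
Ksp = [Ag^+]^2[CO3^2-]
Ksp = (1.92 × 10^-4)^2 × 9.6 x 10^-5 = 3.5 × 10^-12

3.5 × 10^-12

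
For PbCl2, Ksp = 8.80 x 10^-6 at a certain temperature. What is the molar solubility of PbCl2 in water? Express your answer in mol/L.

1.30e-2 M

PbCl2(s) <=> Pb^2+ + 2 Cl^-
Ksp = [Pb^2+][Cl^-]^2
With molar solubility s: [Pb^2+] = s, [Cl^-] = 2s.
Ksp = s(2s)^2 = 4s^3
s^3 = 8.80 x 10^-6 / 4, so s = 1.30 × 10^-2 M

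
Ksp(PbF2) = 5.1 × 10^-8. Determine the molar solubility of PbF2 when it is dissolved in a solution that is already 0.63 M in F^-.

PbF2(s) ⇌ Pb^2+(aq) + 2 F^-(aq)
Ksp = [Pb^2+][F^-]^2
If s mol/L dissolves here, [Pb^2+] = s, [F^-] = 0.63 + 2s ≈ 0.63 (since the F^- already present dominates).
Ksp ≈ s × (0.63)^2
s = 1.3 × 10^-7 M
Check: 2s = 2.6 x 10^-7 ≪ 0.63, so the approximation is valid.

s ≈ 1.3 × 10^-7 M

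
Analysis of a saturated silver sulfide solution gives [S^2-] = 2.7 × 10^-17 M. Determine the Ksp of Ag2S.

Ksp ≈ 7.9 × 10^-50

Ag2S(s) ⇌ 2 Ag^+(aq) + S^2-(aq)
Stoichiometry gives [Ag^+] = (2/1)[S^2-] = 5.40 x 10^-17 M.
Ksp = [Ag^+]^2[S^2-]
Ksp = (5.40 × 10^-17)^2 × 2.7 × 10^-17 = 7.9 × 10^-50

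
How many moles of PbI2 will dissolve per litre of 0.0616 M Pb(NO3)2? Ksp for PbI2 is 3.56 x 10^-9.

PbI2(s) ⇌ Pb^2+(aq) + 2 I^-(aq)
Ksp = [Pb^2+][I^-]^2
If s mol/L dissolves here, [Pb^2+] = 0.0616 + s ≈ 0.0616, [I^-] = 2s (common-ion effect: Pb^2+ is already 0.0616 M).
Ksp ≈ 0.0616 × (2s)^2
s = 1.20 × 10^-4 M
Check: s = 1.2 x 10^-4 ≪ 0.0616, so the approximation is valid.

s = 1.20 × 10^-4 M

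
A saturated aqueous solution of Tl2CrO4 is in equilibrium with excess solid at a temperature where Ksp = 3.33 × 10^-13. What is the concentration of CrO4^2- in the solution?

4.37 × 10^-5 M

Tl2CrO4(s) ⇌ 2 Tl^+ + CrO4^2-
Ksp = [Tl^+]^2[CrO4^2-]
For each mole of Tl2CrO4 that dissolves: [Tl^+] = 2s, [CrO4^2-] = s.
Substituting: Ksp = (2s)^2s = 4s^3
Solving, s = (3.33 × 10^-13/4)^(1/3) = 4.366 × 10^-5 M
[CrO4^2-] = s = 4.37 x 10^-5 M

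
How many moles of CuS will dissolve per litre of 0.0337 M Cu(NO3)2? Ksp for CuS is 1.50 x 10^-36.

CuS(s) <=> Cu^2+ + S^2-
Ksp = [Cu^2+][S^2-]
Let s = moles of CuS that dissolve per litre. [Cu^2+] = 0.0337 + s ≈ 0.0337, [S^2-] = s (common-ion effect: Cu^2+ is already 0.0337 M).
Ksp ≈ 0.0337 × s
s = 4.45 × 10^-35 M
Check: s = 4.5 × 10^-35 ≪ 0.0337, so the approximation is valid.

4.45 × 10^-35 M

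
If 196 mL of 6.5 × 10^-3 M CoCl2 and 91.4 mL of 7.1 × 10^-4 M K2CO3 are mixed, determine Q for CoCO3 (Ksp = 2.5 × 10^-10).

Total volume = 196 + 91.4 = 287.4 mL.
[Co^2+] = 6.5 × 10^-3 × (196/287.4) = 4.43 × 10^-3 M
[CO3^2-] = 7.1 × 10^-4 × (91.4/287.4) = 2.26 x 10^-4 M
CoCO3(s) <=> Co^2+(aq) + CO3^2-(aq), so Q = [Co^2+][CO3^2-]
Q = (4.43 x 10^-3)(2.26 × 10^-4) = 1.0 x 10^-6
Q > Ksp, so CoCO3 will precipitate.

1.0 × 10^-6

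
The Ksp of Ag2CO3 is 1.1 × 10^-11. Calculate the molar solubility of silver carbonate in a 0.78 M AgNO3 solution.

Ag2CO3(s) ⇌ 2 Ag^+(aq) + CO3^2-(aq)
Ksp = [Ag^+]^2[CO3^2-]
If s mol/L dissolves here, [Ag^+] = 0.78 + 2s ≈ 0.78, [CO3^2-] = s (common-ion effect: Ag^+ is already 0.78 M).
Ksp ≈ (0.78)^2 × s
s = 1.8 x 10^-11 M
Check: 2s = 3.6 × 10^-11 ≪ 0.78, so the approximation is valid.

1.8 × 10^-11 M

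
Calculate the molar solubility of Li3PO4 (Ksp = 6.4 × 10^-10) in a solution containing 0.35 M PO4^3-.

s ≈ 4.1e-4 M

Li3PO4(s) ⇌ 3 Li^+(aq) + PO4^3-(aq)
Ksp = [Li^+]^3[PO4^3-]
Let s = moles of Li3PO4 that dissolve per litre. [Li^+] = 3s, [PO4^3-] = 0.35 + s ≈ 0.35 (since the PO4^3- already present dominates).
Ksp ≈ (3s)^3 × 0.35
s = 4.1 × 10^-4 M
Check: s = 4.1 × 10^-4 ≪ 0.35, so the approximation is valid.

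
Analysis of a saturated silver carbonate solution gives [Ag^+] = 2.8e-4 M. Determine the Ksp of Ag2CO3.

Ksp = 1.1e-11

Ag2CO3(s) ⇌ 2 Ag^+ + CO3^2-
Stoichiometry gives [CO3^2-] = (1/2)[Ag^+] = 1.40 × 10^-4 M.
Ksp = [Ag^+]^2[CO3^2-]
Ksp = (2.8 x 10^-4)^2 × 1.40 × 10^-4 = 1.1 × 10^-11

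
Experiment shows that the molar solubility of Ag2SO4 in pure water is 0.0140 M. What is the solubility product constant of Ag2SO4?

Ag2SO4(s) <=> 2 Ag^+ + SO4^2-
Let s = molar solubility. Then [Ag^+] = 2s and [SO4^2-] = s.
Ksp = [Ag^+]^2[SO4^2-]
So Ksp = (2s)^2 × s = 4s^3
With s = 1.40 × 10^-2: Ksp = 1.10 × 10^-5

Ksp = 1.10e-5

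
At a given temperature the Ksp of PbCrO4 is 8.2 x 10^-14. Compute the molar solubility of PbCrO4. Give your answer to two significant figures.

2.9 × 10^-7 M

PbCrO4(s) ⇌ Pb^2+(aq) + CrO4^2-(aq)
Ksp = [Pb^2+][CrO4^2-]
For each mole of PbCrO4 that dissolves: [Pb^2+] = s, [CrO4^2-] = s.
Ksp = (s)(s) = s^2
s = √(8.2 x 10^-14) = 2.9 × 10^-7 M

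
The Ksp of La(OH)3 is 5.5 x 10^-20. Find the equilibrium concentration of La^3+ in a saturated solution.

6.7 × 10^-6 M

La(OH)3(s) ⇌ La^3+(aq) + 3 OH^-(aq)
Ksp = [La^3+][OH^-]^3
Let s = molar solubility. Then [La^3+] = s and [OH^-] = 3s.
So Ksp = s × (3s)^3 = 27s^4
Solving, s = (5.5 x 10^-20/27)^(1/4) = 6.72 × 10^-6 M
[La^3+] = s = 6.7 × 10^-6 M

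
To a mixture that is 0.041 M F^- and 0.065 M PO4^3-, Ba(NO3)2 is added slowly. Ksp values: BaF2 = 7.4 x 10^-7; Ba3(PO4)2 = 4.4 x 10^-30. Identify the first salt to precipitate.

Ba3(PO4)2

Precipitation of each salt starts when its ion product equals its Ksp.
For BaF2: 7.4 x 10^-7 = (0.041)^2 × [Ba^2+]  ⇒  [Ba^2+] = 4.4 × 10^-4 M.
For Ba3(PO4)2: 4.4 x 10^-30 = (0.065)^2 × [Ba^2+]^3  ⇒  [Ba^2+] = 1.0 x 10^-9 M.
The salt with the lower threshold [Ba^2+] precipitates first: Ba3(PO4)2.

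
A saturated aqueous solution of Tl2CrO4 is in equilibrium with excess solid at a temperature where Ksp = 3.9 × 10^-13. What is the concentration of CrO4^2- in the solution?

Tl2CrO4(s) ⇌ 2 Tl^+(aq) + CrO4^2-(aq)
Ksp = [Tl^+]^2[CrO4^2-]
For each mole of Tl2CrO4 that dissolves: [Tl^+] = 2s, [CrO4^2-] = s.
Substituting: Ksp = (2s)^2s = 4s^3
s = (3.9 × 10^-13 / 4)^(1/3) = 4.60 x 10^-5 M
[CrO4^2-] = s = 4.6 × 10^-5 M

4.6 × 10^-5 M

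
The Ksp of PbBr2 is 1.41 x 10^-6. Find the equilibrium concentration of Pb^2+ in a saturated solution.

[Pb^2+] = 7.06 x 10^-3 M

PbBr2(s) <=> Pb^2+ + 2 Br^-
Ksp = [Pb^2+][Br^-]^2
Let s = molar solubility. Then [Pb^2+] = s and [Br^-] = 2s.
So Ksp = s × (2s)^2 = 4s^3
s^3 = 1.41 x 10^-6 / 4, so s = 7.064 x 10^-3 M
[Pb^2+] = s = 7.06 x 10^-3 M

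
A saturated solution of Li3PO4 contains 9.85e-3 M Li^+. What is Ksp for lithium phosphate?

Ksp ≈ 3.14 × 10^-9

Li3PO4(s) ⇌ 3 Li^+(aq) + PO4^3-(aq)
Stoichiometry gives [PO4^3-] = (1/3)[Li^+] = 3.283 × 10^-3 M.
Ksp = [Li^+]^3[PO4^3-]
Ksp = (9.85 × 10^-3)^3 × 3.283 × 10^-3 = 3.14 × 10^-9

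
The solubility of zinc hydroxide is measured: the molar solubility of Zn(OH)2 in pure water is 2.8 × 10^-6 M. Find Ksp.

Ksp ≈ 8.8 × 10^-17

Zn(OH)2(s) ⇌ Zn^2+ + 2 OH^-
With molar solubility s: [Zn^2+] = s, [OH^-] = 2s.
Ksp = [Zn^2+][OH^-]^2
Substituting: Ksp = s(2s)^2 = 4s^3
With s = 2.8 × 10^-6: Ksp = 8.8 x 10^-17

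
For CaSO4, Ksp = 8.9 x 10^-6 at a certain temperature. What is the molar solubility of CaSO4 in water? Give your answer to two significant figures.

s ≈ 3.0 x 10^-3 M

CaSO4(s) ⇌ Ca^2+(aq) + SO4^2-(aq)
Ksp = [Ca^2+][SO4^2-]
Let s = molar solubility. Then [Ca^2+] = s and [SO4^2-] = s.
Ksp = (s)(s) = s^2
s = (8.9 x 10^-6)^(1/2) = 3.0 × 10^-3 M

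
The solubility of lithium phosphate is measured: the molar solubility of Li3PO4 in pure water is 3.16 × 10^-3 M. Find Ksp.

Li3PO4(s) ⇌ 3 Li^+(aq) + PO4^3-(aq)
Let s = molar solubility. Then [Li^+] = 3s and [PO4^3-] = s.
Ksp = [Li^+]^3[PO4^3-]
Substituting: Ksp = (3s)^3s = 27s^4
Ksp = 27 × (3.16 × 10^-3)^4 = 2.69 x 10^-9

2.69 x 10^-9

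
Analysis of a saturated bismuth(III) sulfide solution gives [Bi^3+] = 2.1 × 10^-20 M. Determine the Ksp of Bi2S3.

1.4e-98

Bi2S3(s) ⇌ 2 Bi^3+(aq) + 3 S^2-(aq)
Stoichiometry gives [S^2-] = (3/2)[Bi^3+] = 3.15 × 10^-20 M.
Ksp = [Bi^3+]^2[S^2-]^3
Ksp = (2.1 x 10^-20)^2 × (3.15 x 10^-20)^3 = 1.4 × 10^-98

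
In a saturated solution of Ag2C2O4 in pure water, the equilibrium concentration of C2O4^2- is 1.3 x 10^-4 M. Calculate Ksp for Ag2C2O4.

Ag2C2O4(s) <=> 2 Ag^+(aq) + C2O4^2-(aq)
Stoichiometry gives [Ag^+] = (2/1)[C2O4^2-] = 2.60 x 10^-4 M.
Ksp = [Ag^+]^2[C2O4^2-]
Ksp = (2.60 x 10^-4)^2 × 1.3 × 10^-4 = 8.8 x 10^-12

Ksp = 8.8e-12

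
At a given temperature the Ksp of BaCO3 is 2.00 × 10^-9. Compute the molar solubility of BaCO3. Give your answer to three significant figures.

s ≈ 4.47 x 10^-5 M

BaCO3(s) <=> Ba^2+(aq) + CO3^2-(aq)
Ksp = [Ba^2+][CO3^2-]
Let s = molar solubility. Then [Ba^2+] = s and [CO3^2-] = s.
Ksp = (s)(s) = s^2
s = (2.00 × 10^-9)^(1/2) = 4.47 × 10^-5 M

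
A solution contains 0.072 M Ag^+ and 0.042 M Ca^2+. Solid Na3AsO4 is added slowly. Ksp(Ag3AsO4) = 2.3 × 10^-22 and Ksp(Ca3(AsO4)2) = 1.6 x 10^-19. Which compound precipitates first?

Ag3AsO4

Each salt begins to precipitate when Q = Ksp, i.e. when [AsO4^3-] reaches its threshold.
For Ag3AsO4: 2.3 × 10^-22 = (0.072)^3 × [AsO4^3-]  ⇒  [AsO4^3-] = 6.2 × 10^-19 M.
For Ca3(AsO4)2: 1.6 x 10^-19 = (0.042)^3 × [AsO4^3-]^2  ⇒  [AsO4^3-] = 4.6 x 10^-8 M.
The salt with the lower threshold [AsO4^3-] precipitates first: Ag3AsO4.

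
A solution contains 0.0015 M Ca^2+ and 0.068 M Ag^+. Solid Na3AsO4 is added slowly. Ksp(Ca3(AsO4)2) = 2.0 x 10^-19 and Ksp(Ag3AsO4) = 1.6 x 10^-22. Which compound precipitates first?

Each salt begins to precipitate when Q = Ksp, i.e. when [AsO4^3-] reaches its threshold.
For Ca3(AsO4)2: 2.0 x 10^-19 = (0.0015)^3 × [AsO4^3-]^2  ⇒  [AsO4^3-] = 7.7 × 10^-6 M.
For Ag3AsO4: 1.6 x 10^-22 = (0.068)^3 × [AsO4^3-]  ⇒  [AsO4^3-] = 5.1 x 10^-19 M.
The salt with the lower threshold [AsO4^3-] precipitates first: Ag3AsO4.

Ag3AsO4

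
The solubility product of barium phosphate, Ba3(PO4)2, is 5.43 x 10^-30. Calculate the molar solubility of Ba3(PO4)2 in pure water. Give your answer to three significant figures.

s ≈ 5.50 × 10^-7 M

Ba3(PO4)2(s) ⇌ 3 Ba^2+(aq) + 2 PO4^3-(aq)
Ksp = [Ba^2+]^3[PO4^3-]^2
For each mole of Ba3(PO4)2 that dissolves: [Ba^2+] = 3s, [PO4^3-] = 2s.
Substituting: Ksp = (3s)^3(2s)^2 = 108s^5
s^5 = 5.43 x 10^-30 / 108, so s = 5.50 × 10^-7 M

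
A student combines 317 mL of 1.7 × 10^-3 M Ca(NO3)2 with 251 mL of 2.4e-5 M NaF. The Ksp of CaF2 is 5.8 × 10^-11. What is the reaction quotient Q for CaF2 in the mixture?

1.1 x 10^-13

Total volume = 317 + 251 = 568 mL.
[Ca^2+] = 1.7 × 10^-3 × (317/568) = 9.49 x 10^-4 M
[F^-] = 2.4 x 10^-5 × (251/568) = 1.06 × 10^-5 M
CaF2(s) ⇌ Ca^2+(aq) + 2 F^-(aq), so Q = [Ca^2+][F^-]^2
Q = (9.49 × 10^-4)(1.06 × 10^-5)^2 = 1.1 × 10^-13
Q < Ksp, so no precipitate of CaF2 forms.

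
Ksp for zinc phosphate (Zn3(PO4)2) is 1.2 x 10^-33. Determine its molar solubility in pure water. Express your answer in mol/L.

Zn3(PO4)2(s) ⇌ 3 Zn^2+(aq) + 2 PO4^3-(aq)
Ksp = [Zn^2+]^3[PO4^3-]^2
If s mol/L of Zn3(PO4)2 dissolves, [Zn^2+] = 3s and [PO4^3-] = 2s.
Substituting: Ksp = (3s)^3(2s)^2 = 108s^5
s = (1.2 x 10^-33 / 108)^(1/5) = 1.0 × 10^-7 M

1.0e-7 M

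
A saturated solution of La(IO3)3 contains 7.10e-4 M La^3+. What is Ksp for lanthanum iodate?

Ksp ≈ 6.86e-12

La(IO3)3(s) <=> La^3+ + 3 IO3^-
Stoichiometry gives [IO3^-] = (3/1)[La^3+] = 2.130 × 10^-3 M.
Ksp = [La^3+][IO3^-]^3
Ksp = 7.10 x 10^-4 × (2.130 × 10^-3)^3 = 6.86 x 10^-12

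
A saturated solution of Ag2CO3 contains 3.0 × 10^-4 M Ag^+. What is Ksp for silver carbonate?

Ksp ≈ 1.4 × 10^-11

Ag2CO3(s) <=> 2 Ag^+ + CO3^2-
Stoichiometry gives [CO3^2-] = (1/2)[Ag^+] = 1.50 × 10^-4 M.
Ksp = [Ag^+]^2[CO3^2-]
Ksp = (3.0 × 10^-4)^2 × 1.50 × 10^-4 = 1.4 × 10^-11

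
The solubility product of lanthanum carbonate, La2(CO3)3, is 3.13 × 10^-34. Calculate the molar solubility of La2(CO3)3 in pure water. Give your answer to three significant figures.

7.81 × 10^-8 M

La2(CO3)3(s) ⇌ 2 La^3+(aq) + 3 CO3^2-(aq)
Ksp = [La^3+]^2[CO3^2-]^3
Let s = molar solubility. Then [La^3+] = 2s and [CO3^2-] = 3s.
Ksp = (2s)^2(3s)^3 = 108s^5
Solving, s = (3.13 × 10^-34/108)^(1/5) = 7.81 × 10^-8 M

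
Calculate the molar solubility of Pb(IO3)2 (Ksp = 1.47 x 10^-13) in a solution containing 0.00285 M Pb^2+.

Pb(IO3)2(s) ⇌ Pb^2+ + 2 IO3^-
Ksp = [Pb^2+][IO3^-]^2
Let s = moles of Pb(IO3)2 that dissolve per litre. [Pb^2+] = 0.00285 + s ≈ 0.00285, [IO3^-] = 2s (common-ion effect: Pb^2+ is already 0.00285 M).
Ksp ≈ 0.00285 × (2s)^2
s = 3.59 × 10^-6 M
Check: s = 3.6 x 10^-6 ≪ 0.00285, so the approximation is valid.

3.59 × 10^-6 M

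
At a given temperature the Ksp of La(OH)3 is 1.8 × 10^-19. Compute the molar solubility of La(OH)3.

La(OH)3(s) <=> La^3+(aq) + 3 OH^-(aq)
Ksp = [La^3+][OH^-]^3
With molar solubility s: [La^3+] = s, [OH^-] = 3s.
So Ksp = s × (3s)^3 = 27s^4
Solving, s = (1.8 × 10^-19/27)^(1/4) = 9.0 × 10^-6 M

9.0 x 10^-6 M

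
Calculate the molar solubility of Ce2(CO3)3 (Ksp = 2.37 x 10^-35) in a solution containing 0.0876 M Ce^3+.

Ce2(CO3)3(s) ⇌ 2 Ce^3+(aq) + 3 CO3^2-(aq)
Ksp = [Ce^3+]^2[CO3^2-]^3
Let s = moles of Ce2(CO3)3 that dissolve per litre. [Ce^3+] = 0.0876 + 2s ≈ 0.0876, [CO3^2-] = 3s (common-ion effect: Ce^3+ is already 0.0876 M).
Ksp ≈ (0.0876)^2 × (3s)^3
s = 4.85 × 10^-12 M
Check: 2s = 9.7 × 10^-12 ≪ 0.0876, so the approximation is valid.

s = 4.85 × 10^-12 M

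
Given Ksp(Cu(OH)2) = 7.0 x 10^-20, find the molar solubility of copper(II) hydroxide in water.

s = 2.6 x 10^-7 M

Cu(OH)2(s) ⇌ Cu^2+ + 2 OH^-
Ksp = [Cu^2+][OH^-]^2
With molar solubility s: [Cu^2+] = s, [OH^-] = 2s.
So Ksp = s × (2s)^2 = 4s^3
s = (7.0 x 10^-20 / 4)^(1/3) = 2.6 × 10^-7 M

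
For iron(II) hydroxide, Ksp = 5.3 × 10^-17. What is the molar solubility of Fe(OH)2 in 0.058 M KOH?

1.6 × 10^-14 M

Fe(OH)2(s) ⇌ Fe^2+(aq) + 2 OH^-(aq)
Ksp = [Fe^2+][OH^-]^2
Let s be the molar solubility in this solution. [Fe^2+] = s, [OH^-] = 0.058 + 2s ≈ 0.058 (since OH^- from KOH dominates).
Ksp ≈ s × (0.058)^2
s = 1.6 × 10^-14 M
Check: 2s = 3.2 x 10^-14 ≪ 0.058, so the approximation is valid.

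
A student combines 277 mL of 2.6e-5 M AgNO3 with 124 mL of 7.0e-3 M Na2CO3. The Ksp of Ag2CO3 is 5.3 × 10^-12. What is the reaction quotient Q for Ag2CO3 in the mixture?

Q = 7.0 × 10^-13

Total volume = 277 + 124 = 401 mL.
[Ag^+] = 2.6 x 10^-5 × (277/401) = 1.80 x 10^-5 M
[CO3^2-] = 7.0 × 10^-3 × (124/401) = 2.16 x 10^-3 M
Ag2CO3(s) <=> 2 Ag^+(aq) + CO3^2-(aq), so Q = [Ag^+]^2[CO3^2-]
Q = (1.80 × 10^-5)^2(2.16 × 10^-3) = 7.0 × 10^-13
Q < Ksp, so no precipitate of Ag2CO3 forms.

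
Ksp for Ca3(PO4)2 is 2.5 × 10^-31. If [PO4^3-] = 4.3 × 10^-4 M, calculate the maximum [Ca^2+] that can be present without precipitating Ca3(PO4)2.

[Ca^2+] = 1.1 x 10^-8 M

Ca3(PO4)2(s) ⇌ 3 Ca^2+(aq) + 2 PO4^3-(aq)
Ksp = [Ca^2+]^3[PO4^3-]^2
Precipitation begins when Q = Ksp. With [PO4^3-] = 4.3 × 10^-4 M:
2.5 × 10^-31 = (4.3 × 10^-4)^2 × [Ca^2+]^3
[Ca^2+] = (2.5 × 10^-31 / 1.85 × 10^-7)^(1/3) = 1.1 × 10^-8 M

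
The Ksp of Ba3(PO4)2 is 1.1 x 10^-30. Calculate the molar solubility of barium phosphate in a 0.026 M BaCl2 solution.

s = 1.3 x 10^-13 M

Ba3(PO4)2(s) <=> 3 Ba^2+ + 2 PO4^3-
Ksp = [Ba^2+]^3[PO4^3-]^2
Let s be the molar solubility in this solution. [Ba^2+] = 0.026 + 3s ≈ 0.026, [PO4^3-] = 2s (since Ba^2+ from BaCl2 dominates).
Ksp ≈ (0.026)^3 × (2s)^2
s = 1.3 × 10^-13 M
Check: 3s = 3.8 × 10^-13 ≪ 0.026, so the approximation is valid.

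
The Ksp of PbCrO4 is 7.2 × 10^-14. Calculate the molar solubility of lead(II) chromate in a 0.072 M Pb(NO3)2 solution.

1.0 x 10^-12 M

PbCrO4(s) ⇌ Pb^2+(aq) + CrO4^2-(aq)
Ksp = [Pb^2+][CrO4^2-]
Let s = moles of PbCrO4 that dissolve per litre. [Pb^2+] = 0.072 + s ≈ 0.072, [CrO4^2-] = s (since Pb^2+ from Pb(NO3)2 dominates).
Ksp ≈ 0.072 × s
s = 1.0 x 10^-12 M
Check: s = 1.0 x 10^-12 ≪ 0.072, so the approximation is valid.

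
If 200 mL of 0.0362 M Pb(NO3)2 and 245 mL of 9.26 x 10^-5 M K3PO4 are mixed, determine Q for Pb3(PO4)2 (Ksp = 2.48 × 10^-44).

Total volume = 200 + 245 = 445 mL.
[Pb^2+] = 3.62 × 10^-2 × (200/445) = 1.627 × 10^-2 M
[PO4^3-] = 9.26 × 10^-5 × (245/445) = 5.098 × 10^-5 M
Pb3(PO4)2(s) ⇌ 3 Pb^2+(aq) + 2 PO4^3-(aq), so Q = [Pb^2+]^3[PO4^3-]^2
Q = (1.627 x 10^-2)^3(5.098 × 10^-5)^2 = 1.12 x 10^-14
Q > Ksp, so Pb3(PO4)2 will precipitate.

1.12e-14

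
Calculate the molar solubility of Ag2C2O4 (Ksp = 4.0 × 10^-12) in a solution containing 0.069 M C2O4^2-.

s = 3.8e-6 M

Ag2C2O4(s) ⇌ 2 Ag^+ + C2O4^2-
Ksp = [Ag^+]^2[C2O4^2-]
Let s be the molar solubility in this solution. [Ag^+] = 2s, [C2O4^2-] = 0.069 + s ≈ 0.069 (common-ion effect: C2O4^2- is already 0.069 M).
Ksp ≈ (2s)^2 × 0.069
s = 3.8 x 10^-6 M
Check: s = 3.8 x 10^-6 ≪ 0.069, so the approximation is valid.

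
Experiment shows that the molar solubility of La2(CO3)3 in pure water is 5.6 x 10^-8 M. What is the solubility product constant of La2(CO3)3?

5.9 × 10^-35

La2(CO3)3(s) ⇌ 2 La^3+(aq) + 3 CO3^2-(aq)
With molar solubility s: [La^3+] = 2s, [CO3^2-] = 3s.
Ksp = [La^3+]^2[CO3^2-]^3
Ksp = (2s)^2(3s)^3 = 108s^5
Ksp = 108 × (5.6 × 10^-8)^5 = 5.9 × 10^-35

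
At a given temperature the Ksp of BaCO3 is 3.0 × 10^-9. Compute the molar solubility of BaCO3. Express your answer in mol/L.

BaCO3(s) ⇌ Ba^2+(aq) + CO3^2-(aq)
Ksp = [Ba^2+][CO3^2-]
If s mol/L of BaCO3 dissolves, [Ba^2+] = s and [CO3^2-] = s.
Ksp = s × s = s^2
s = (3.0 × 10^-9)^(1/2) = 5.5 × 10^-5 M

5.5e-5 M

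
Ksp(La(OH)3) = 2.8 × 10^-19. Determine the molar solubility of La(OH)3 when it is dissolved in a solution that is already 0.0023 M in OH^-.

La(OH)3(s) ⇌ La^3+(aq) + 3 OH^-(aq)
Ksp = [La^3+][OH^-]^3
Let s be the molar solubility in this solution. [La^3+] = s, [OH^-] = 0.0023 + 3s ≈ 0.0023 (common-ion effect: OH^- is already 0.0023 M).
Ksp ≈ s × (0.0023)^3
s = 2.3 × 10^-11 M
Check: 3s = 6.9 x 10^-11 ≪ 0.0023, so the approximation is valid.

s = 2.3 × 10^-11 M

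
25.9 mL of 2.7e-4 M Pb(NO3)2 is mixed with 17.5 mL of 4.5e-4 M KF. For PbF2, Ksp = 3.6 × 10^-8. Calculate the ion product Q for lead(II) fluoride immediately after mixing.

5.3e-12

Total volume = 25.9 + 17.5 = 43.4 mL.
[Pb^2+] = 2.7 × 10^-4 × (25.9/43.4) = 1.61 × 10^-4 M
[F^-] = 4.5 × 10^-4 × (17.5/43.4) = 1.81 × 10^-4 M
PbF2(s) ⇌ Pb^2+(aq) + 2 F^-(aq), so Q = [Pb^2+][F^-]^2
Q = (1.61 × 10^-4)(1.81 × 10^-4)^2 = 5.3 × 10^-12
Q < Ksp, so no precipitate of PbF2 forms.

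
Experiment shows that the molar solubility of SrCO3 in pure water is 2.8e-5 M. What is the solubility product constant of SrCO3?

Ksp ≈ 7.8e-10

SrCO3(s) ⇌ Sr^2+ + CO3^2-
If s mol/L of SrCO3 dissolves, [Sr^2+] = s and [CO3^2-] = s.
Ksp = [Sr^2+][CO3^2-]
Ksp = (s)(s) = s^2
Ksp = (2.8 × 10^-5)^2 = 7.8 × 10^-10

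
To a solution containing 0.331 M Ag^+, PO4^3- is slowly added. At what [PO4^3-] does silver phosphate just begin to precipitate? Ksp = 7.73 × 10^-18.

Ag3PO4(s) ⇌ 3 Ag^+(aq) + PO4^3-(aq)
Ksp = [Ag^+]^3[PO4^3-]
Precipitation begins when Q = Ksp. With [Ag^+] = 0.331 M:
7.73 × 10^-18 = (0.331)^3 × [PO4^3-]
[PO4^3-] = (7.73 × 10^-18 / 3.626 × 10^-2) = 2.13 x 10^-16 M

[PO4^3-] = 2.13 × 10^-16 M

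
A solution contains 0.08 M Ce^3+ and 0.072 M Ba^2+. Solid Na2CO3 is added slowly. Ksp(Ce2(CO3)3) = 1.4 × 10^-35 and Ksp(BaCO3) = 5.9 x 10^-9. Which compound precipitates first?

Precipitation of each salt starts when its ion product equals its Ksp.
For Ce2(CO3)3: 1.4 × 10^-35 = (0.08)^2 × [CO3^2-]^3  ⇒  [CO3^2-] = 1.3 × 10^-11 M.
For BaCO3: 5.9 x 10^-9 = 0.072 × [CO3^2-]  ⇒  [CO3^2-] = 8.2 x 10^-8 M.
The salt with the lower threshold [CO3^2-] precipitates first: Ce2(CO3)3.

Ce2(CO3)3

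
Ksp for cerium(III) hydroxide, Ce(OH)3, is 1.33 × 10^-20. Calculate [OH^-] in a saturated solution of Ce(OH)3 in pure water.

Ce(OH)3(s) <=> Ce^3+ + 3 OH^-
Ksp = [Ce^3+][OH^-]^3
For each mole of Ce(OH)3 that dissolves: [Ce^3+] = s, [OH^-] = 3s.
So Ksp = s × (3s)^3 = 27s^4
Solving, s = (1.33 × 10^-20/27)^(1/4) = 4.711 × 10^-6 M
[OH^-] = 3s = 1.41 × 10^-5 M

[OH^-] ≈ 1.41e-5 M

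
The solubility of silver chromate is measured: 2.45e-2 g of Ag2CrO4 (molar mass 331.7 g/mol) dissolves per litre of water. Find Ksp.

Molar solubility s = (2.45 × 10^-2 g/L) / (331.7 g/mol) = 7.386 × 10^-5 M.
Ag2CrO4(s) ⇌ 2 Ag^+(aq) + CrO4^2-(aq)
If s mol/L of Ag2CrO4 dissolves, [Ag^+] = 2s and [CrO4^2-] = s.
Ksp = [Ag^+]^2[CrO4^2-]
Substituting: Ksp = (2s)^2s = 4s^3
Ksp = 4 × (7.386 × 10^-5)^3 = 1.61 × 10^-12

Ksp = 1.61 × 10^-12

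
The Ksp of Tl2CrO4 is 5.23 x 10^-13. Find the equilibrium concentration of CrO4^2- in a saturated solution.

Tl2CrO4(s) ⇌ 2 Tl^+ + CrO4^2-
Ksp = [Tl^+]^2[CrO4^2-]
With molar solubility s: [Tl^+] = 2s, [CrO4^2-] = s.
Substituting: Ksp = (2s)^2s = 4s^3
s = (5.23 x 10^-13 / 4)^(1/3) = 5.076 x 10^-5 M
[CrO4^2-] = s = 5.08 x 10^-5 M

[CrO4^2-] = 5.08 × 10^-5 M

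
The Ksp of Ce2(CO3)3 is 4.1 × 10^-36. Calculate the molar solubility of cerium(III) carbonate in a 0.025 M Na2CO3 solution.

2.6 × 10^-16 M

Ce2(CO3)3(s) ⇌ 2 Ce^3+ + 3 CO3^2-
Ksp = [Ce^3+]^2[CO3^2-]^3
Let s be the molar solubility in this solution. [Ce^3+] = 2s, [CO3^2-] = 0.025 + 3s ≈ 0.025 (since CO3^2- from Na2CO3 dominates).
Ksp ≈ (2s)^2 × (0.025)^3
s = 2.6 × 10^-16 M
Check: 3s = 7.7 × 10^-16 ≪ 0.025, so the approximation is valid.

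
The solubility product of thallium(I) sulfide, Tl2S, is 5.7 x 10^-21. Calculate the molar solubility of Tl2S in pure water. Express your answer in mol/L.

Tl2S(s) ⇌ 2 Tl^+ + S^2-
Ksp = [Tl^+]^2[S^2-]
With molar solubility s: [Tl^+] = 2s, [S^2-] = s.
So Ksp = (2s)^2 × s = 4s^3
Solving, s = (5.7 x 10^-21/4)^(1/3) = 1.1 x 10^-7 M

s = 1.1 × 10^-7 M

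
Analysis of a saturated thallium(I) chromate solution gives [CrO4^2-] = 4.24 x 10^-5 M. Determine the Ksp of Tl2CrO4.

3.05 × 10^-13

Tl2CrO4(s) <=> 2 Tl^+ + CrO4^2-
Stoichiometry gives [Tl^+] = (2/1)[CrO4^2-] = 8.480 x 10^-5 M.
Ksp = [Tl^+]^2[CrO4^2-]
Ksp = (8.480 × 10^-5)^2 × 4.24 × 10^-5 = 3.05 × 10^-13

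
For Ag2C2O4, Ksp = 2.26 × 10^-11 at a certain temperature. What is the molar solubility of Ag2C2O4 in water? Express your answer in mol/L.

Ag2C2O4(s) ⇌ 2 Ag^+ + C2O4^2-
Ksp = [Ag^+]^2[C2O4^2-]
For each mole of Ag2C2O4 that dissolves: [Ag^+] = 2s, [C2O4^2-] = s.
Substituting: Ksp = (2s)^2s = 4s^3
s^3 = 2.26 × 10^-11 / 4, so s = 1.78 x 10^-4 M

s = 1.78e-4 M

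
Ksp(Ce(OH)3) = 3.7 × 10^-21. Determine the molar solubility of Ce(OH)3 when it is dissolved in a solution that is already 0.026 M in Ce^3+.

s ≈ 1.7 × 10^-7 M

Ce(OH)3(s) <=> Ce^3+(aq) + 3 OH^-(aq)
Ksp = [Ce^3+][OH^-]^3
Let s = moles of Ce(OH)3 that dissolve per litre. [Ce^3+] = 0.026 + s ≈ 0.026, [OH^-] = 3s (since the Ce^3+ already present dominates).
Ksp ≈ 0.026 × (3s)^3
s = 1.7 × 10^-7 M
Check: s = 1.7 x 10^-7 ≪ 0.026, so the approximation is valid.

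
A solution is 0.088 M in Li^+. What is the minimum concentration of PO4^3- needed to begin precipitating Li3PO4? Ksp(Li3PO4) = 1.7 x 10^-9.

Li3PO4(s) ⇌ 3 Li^+ + PO4^3-
Ksp = [Li^+]^3[PO4^3-]
Precipitation begins when Q = Ksp. With [Li^+] = 0.088 M:
1.7 x 10^-9 = (0.088)^3 × [PO4^3-]
[PO4^3-] = (1.7 x 10^-9 / 6.81 × 10^-4) = 2.5 × 10^-6 M

[PO4^3-] = 2.5 x 10^-6 M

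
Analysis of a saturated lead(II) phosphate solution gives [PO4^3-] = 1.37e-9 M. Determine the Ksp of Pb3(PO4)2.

Ksp ≈ 1.63 × 10^-44

Pb3(PO4)2(s) ⇌ 3 Pb^2+(aq) + 2 PO4^3-(aq)
Stoichiometry gives [Pb^2+] = (3/2)[PO4^3-] = 2.055 × 10^-9 M.
Ksp = [Pb^2+]^3[PO4^3-]^2
Ksp = (2.055 × 10^-9)^3 × (1.37 × 10^-9)^2 = 1.63 × 10^-44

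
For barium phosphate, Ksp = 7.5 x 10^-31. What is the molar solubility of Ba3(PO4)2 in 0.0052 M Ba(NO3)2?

1.2 x 10^-12 M

Ba3(PO4)2(s) ⇌ 3 Ba^2+ + 2 PO4^3-
Ksp = [Ba^2+]^3[PO4^3-]^2
Let s = moles of Ba3(PO4)2 that dissolve per litre. [Ba^2+] = 0.0052 + 3s ≈ 0.0052, [PO4^3-] = 2s (common-ion effect: Ba^2+ is already 0.0052 M).
Ksp ≈ (0.0052)^3 × (2s)^2
s = 1.2 × 10^-12 M
Check: 3s = 3.5 × 10^-12 ≪ 0.0052, so the approximation is valid.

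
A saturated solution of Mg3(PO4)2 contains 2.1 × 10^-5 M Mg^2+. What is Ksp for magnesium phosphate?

Mg3(PO4)2(s) ⇌ 3 Mg^2+ + 2 PO4^3-
Stoichiometry gives [PO4^3-] = (2/3)[Mg^2+] = 1.40 x 10^-5 M.
Ksp = [Mg^2+]^3[PO4^3-]^2
Ksp = (2.1 × 10^-5)^3 × (1.40 × 10^-5)^2 = 1.8 × 10^-24

Ksp ≈ 1.8 × 10^-24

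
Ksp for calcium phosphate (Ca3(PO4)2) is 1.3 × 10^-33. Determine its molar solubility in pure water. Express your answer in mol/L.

Ca3(PO4)2(s) ⇌ 3 Ca^2+(aq) + 2 PO4^3-(aq)
Ksp = [Ca^2+]^3[PO4^3-]^2
For each mole of Ca3(PO4)2 that dissolves: [Ca^2+] = 3s, [PO4^3-] = 2s.
Ksp = (3s)^3(2s)^2 = 108s^5
s^5 = 1.3 × 10^-33 / 108, so s = 1.0 x 10^-7 M

s ≈ 1.0e-7 M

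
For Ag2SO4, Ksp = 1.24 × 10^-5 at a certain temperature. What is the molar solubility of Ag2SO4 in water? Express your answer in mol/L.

s = 0.0146 M

Ag2SO4(s) <=> 2 Ag^+(aq) + SO4^2-(aq)
Ksp = [Ag^+]^2[SO4^2-]
With molar solubility s: [Ag^+] = 2s, [SO4^2-] = s.
Ksp = (2s)^2s = 4s^3
s^3 = 1.24 × 10^-5 / 4, so s = 1.46 × 10^-2 M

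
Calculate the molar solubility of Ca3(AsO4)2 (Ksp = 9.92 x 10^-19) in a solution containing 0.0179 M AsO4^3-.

Ca3(AsO4)2(s) <=> 3 Ca^2+(aq) + 2 AsO4^3-(aq)
Ksp = [Ca^2+]^3[AsO4^3-]^2
If s mol/L dissolves here, [Ca^2+] = 3s, [AsO4^3-] = 0.0179 + 2s ≈ 0.0179 (Ksp is small, so little additional dissolves).
Ksp ≈ (3s)^3 × (0.0179)^2
s = 4.86 × 10^-6 M
Check: 2s = 9.7 × 10^-6 ≪ 0.0179, so the approximation is valid.

s ≈ 4.86 x 10^-6 M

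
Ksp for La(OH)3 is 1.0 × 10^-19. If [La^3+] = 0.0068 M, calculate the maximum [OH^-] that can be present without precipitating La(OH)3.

[OH^-] = 2.4e-6 M

La(OH)3(s) ⇌ La^3+ + 3 OH^-
Ksp = [La^3+][OH^-]^3
Precipitation begins when Q = Ksp. With [La^3+] = 0.0068 M:
1.0 × 10^-19 = (0.0068) × [OH^-]^3
[OH^-] = (1.0 × 10^-19 / 6.8 × 10^-3)^(1/3) = 2.4 x 10^-6 M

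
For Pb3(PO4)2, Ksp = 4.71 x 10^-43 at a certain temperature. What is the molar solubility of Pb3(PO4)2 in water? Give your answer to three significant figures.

Pb3(PO4)2(s) ⇌ 3 Pb^2+ + 2 PO4^3-
Ksp = [Pb^2+]^3[PO4^3-]^2
If s mol/L of Pb3(PO4)2 dissolves, [Pb^2+] = 3s and [PO4^3-] = 2s.
Substituting: Ksp = (3s)^3(2s)^2 = 108s^5
Solving, s = (4.71 x 10^-43/108)^(1/5) = 1.34 × 10^-9 M

1.34 × 10^-9 M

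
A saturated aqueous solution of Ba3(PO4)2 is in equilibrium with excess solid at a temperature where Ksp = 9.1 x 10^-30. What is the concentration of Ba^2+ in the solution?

Ba3(PO4)2(s) ⇌ 3 Ba^2+(aq) + 2 PO4^3-(aq)
Ksp = [Ba^2+]^3[PO4^3-]^2
For each mole of Ba3(PO4)2 that dissolves: [Ba^2+] = 3s, [PO4^3-] = 2s.
Ksp = (3s)^3(2s)^2 = 108s^5
s^5 = 9.1 x 10^-30 / 108, so s = 6.10 × 10^-7 M
[Ba^2+] = 3s = 1.8 × 10^-6 M

1.8e-6 M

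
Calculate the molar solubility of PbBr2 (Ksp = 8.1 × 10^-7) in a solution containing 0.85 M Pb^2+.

4.9 × 10^-4 M

PbBr2(s) <=> Pb^2+ + 2 Br^-
Ksp = [Pb^2+][Br^-]^2
Let s = moles of PbBr2 that dissolve per litre. [Pb^2+] = 0.85 + s ≈ 0.85, [Br^-] = 2s (since the Pb^2+ already present dominates).
Ksp ≈ 0.85 × (2s)^2
s = 4.9 x 10^-4 M
Check: s = 4.9 × 10^-4 ≪ 0.85, so the approximation is valid.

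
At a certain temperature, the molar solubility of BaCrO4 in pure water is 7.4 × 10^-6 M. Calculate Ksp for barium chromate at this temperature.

BaCrO4(s) <=> Ba^2+ + CrO4^2-
Let s = molar solubility. Then [Ba^2+] = s and [CrO4^2-] = s.
Ksp = [Ba^2+][CrO4^2-]
Ksp = s^2
With s = 7.4 x 10^-6: Ksp = 5.5 × 10^-11

Ksp ≈ 5.5 x 10^-11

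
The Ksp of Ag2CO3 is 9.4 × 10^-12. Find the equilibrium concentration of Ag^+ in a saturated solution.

Ag2CO3(s) <=> 2 Ag^+ + CO3^2-
Ksp = [Ag^+]^2[CO3^2-]
For each mole of Ag2CO3 that dissolves: [Ag^+] = 2s, [CO3^2-] = s.
Ksp = (2s)^2s = 4s^3
s^3 = 9.4 × 10^-12 / 4, so s = 1.33 × 10^-4 M
[Ag^+] = 2s = 2.7 x 10^-4 M

[Ag^+] ≈ 2.7 x 10^-4 M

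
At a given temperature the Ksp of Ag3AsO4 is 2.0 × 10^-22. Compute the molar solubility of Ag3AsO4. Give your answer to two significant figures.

Ag3AsO4(s) <=> 3 Ag^+ + AsO4^3-
Ksp = [Ag^+]^3[AsO4^3-]
For each mole of Ag3AsO4 that dissolves: [Ag^+] = 3s, [AsO4^3-] = s.
Substituting: Ksp = (3s)^3s = 27s^4
s = (2.0 × 10^-22 / 27)^(1/4) = 1.6 × 10^-6 M

1.6e-6 M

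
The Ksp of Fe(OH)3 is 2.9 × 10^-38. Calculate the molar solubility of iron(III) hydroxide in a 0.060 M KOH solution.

Fe(OH)3(s) ⇌ Fe^3+ + 3 OH^-
Ksp = [Fe^3+][OH^-]^3
Let s = moles of Fe(OH)3 that dissolve per litre. [Fe^3+] = s, [OH^-] = 0.060 + 3s ≈ 0.060 (common-ion effect: OH^- is already 0.060 M).
Ksp ≈ s × (0.060)^3
s = 1.3 x 10^-34 M
Check: 3s = 4.0 x 10^-34 ≪ 0.060, so the approximation is valid.

1.3 x 10^-34 M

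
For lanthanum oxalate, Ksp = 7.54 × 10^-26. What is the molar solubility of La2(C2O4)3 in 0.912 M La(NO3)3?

La2(C2O4)3(s) ⇌ 2 La^3+ + 3 C2O4^2-
Ksp = [La^3+]^2[C2O4^2-]^3
Let s be the molar solubility in this solution. [La^3+] = 0.912 + 2s ≈ 0.912, [C2O4^2-] = 3s (common-ion effect: La^3+ is already 0.912 M).
Ksp ≈ (0.912)^2 × (3s)^3
s = 1.50 × 10^-9 M
Check: 2s = 3.0 × 10^-9 ≪ 0.912, so the approximation is valid.

1.50e-9 M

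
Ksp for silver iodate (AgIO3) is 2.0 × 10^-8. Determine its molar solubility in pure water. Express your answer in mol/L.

1.4e-4 M

AgIO3(s) ⇌ Ag^+(aq) + IO3^-(aq)
Ksp = [Ag^+][IO3^-]
If s mol/L of AgIO3 dissolves, [Ag^+] = s and [IO3^-] = s.
Ksp = s × s = s^2
s = (2.0 × 10^-8)^(1/2) = 1.4 × 10^-4 M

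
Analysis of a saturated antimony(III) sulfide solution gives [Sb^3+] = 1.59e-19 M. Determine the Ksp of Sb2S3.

Sb2S3(s) ⇌ 2 Sb^3+ + 3 S^2-
Stoichiometry gives [S^2-] = (3/2)[Sb^3+] = 2.385 x 10^-19 M.
Ksp = [Sb^3+]^2[S^2-]^3
Ksp = (1.59 × 10^-19)^2 × (2.385 x 10^-19)^3 = 3.43 × 10^-94

3.43 x 10^-94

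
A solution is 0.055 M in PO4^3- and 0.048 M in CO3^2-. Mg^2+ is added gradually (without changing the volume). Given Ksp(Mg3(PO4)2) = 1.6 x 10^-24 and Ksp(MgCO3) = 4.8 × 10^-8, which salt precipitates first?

Precipitation of each salt starts when its ion product equals its Ksp.
For Mg3(PO4)2: 1.6 x 10^-24 = (0.055)^2 × [Mg^2+]^3  ⇒  [Mg^2+] = 8.1 x 10^-8 M.
For MgCO3: 4.8 × 10^-8 = 0.048 × [Mg^2+]  ⇒  [Mg^2+] = 1.0 × 10^-6 M.
The salt with the lower threshold [Mg^2+] precipitates first: Mg3(PO4)2.

Mg3(PO4)2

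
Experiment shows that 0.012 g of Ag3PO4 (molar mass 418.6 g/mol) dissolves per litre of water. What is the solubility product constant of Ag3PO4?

1.8e-17

Molar solubility s = (1.2 × 10^-2 g/L) / (418.6 g/mol) = 2.87 × 10^-5 M.
Ag3PO4(s) ⇌ 3 Ag^+ + PO4^3-
If s mol/L of Ag3PO4 dissolves, [Ag^+] = 3s and [PO4^3-] = s.
Ksp = [Ag^+]^3[PO4^3-]
So Ksp = (3s)^3 × s = 27s^4
Ksp = 27 × (2.87 × 10^-5)^4 = 1.8 × 10^-17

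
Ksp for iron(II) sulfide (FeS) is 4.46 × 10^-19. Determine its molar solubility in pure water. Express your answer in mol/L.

FeS(s) ⇌ Fe^2+(aq) + S^2-(aq)
Ksp = [Fe^2+][S^2-]
Let s = molar solubility. Then [Fe^2+] = s and [S^2-] = s.
Ksp = (s)(s) = s^2
s = √(4.46 × 10^-19) = 6.68 × 10^-10 M

s ≈ 6.68e-10 M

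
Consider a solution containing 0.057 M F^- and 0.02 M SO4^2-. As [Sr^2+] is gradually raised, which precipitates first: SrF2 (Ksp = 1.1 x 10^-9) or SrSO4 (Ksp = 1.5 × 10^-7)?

Each salt begins to precipitate when Q = Ksp, i.e. when [Sr^2+] reaches its threshold.
For SrF2: 1.1 x 10^-9 = (0.057)^2 × [Sr^2+]  ⇒  [Sr^2+] = 3.4 × 10^-7 M.
For SrSO4: 1.5 × 10^-7 = 0.02 × [Sr^2+]  ⇒  [Sr^2+] = 7.5 × 10^-6 M.
The salt with the lower threshold [Sr^2+] precipitates first: SrF2.

SrF2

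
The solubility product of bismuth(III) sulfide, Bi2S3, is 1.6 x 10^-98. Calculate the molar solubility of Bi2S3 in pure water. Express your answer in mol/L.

Bi2S3(s) ⇌ 2 Bi^3+(aq) + 3 S^2-(aq)
Ksp = [Bi^3+]^2[S^2-]^3
For each mole of Bi2S3 that dissolves: [Bi^3+] = 2s, [S^2-] = 3s.
Ksp = (2s)^2(3s)^3 = 108s^5
Solving, s = (1.6 x 10^-98/108)^(1/5) = 1.1 x 10^-20 M

s ≈ 1.1 x 10^-20 M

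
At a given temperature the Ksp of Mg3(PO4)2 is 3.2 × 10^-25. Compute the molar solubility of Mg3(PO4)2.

4.9 × 10^-6 M

Mg3(PO4)2(s) ⇌ 3 Mg^2+ + 2 PO4^3-
Ksp = [Mg^2+]^3[PO4^3-]^2
Let s = molar solubility. Then [Mg^2+] = 3s and [PO4^3-] = 2s.
Ksp = (3s)^3(2s)^2 = 108s^5
Solving, s = (3.2 × 10^-25/108)^(1/5) = 4.9 x 10^-6 M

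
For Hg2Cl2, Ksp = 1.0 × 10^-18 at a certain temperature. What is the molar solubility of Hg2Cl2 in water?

Hg2Cl2(s) ⇌ Hg2^2+(aq) + 2 Cl^-(aq)
Ksp = [Hg2^2+][Cl^-]^2
For each mole of Hg2Cl2 that dissolves: [Hg2^2+] = s, [Cl^-] = 2s.
Ksp = s(2s)^2 = 4s^3
s^3 = 1.0 × 10^-18 / 4, so s = 6.3 × 10^-7 M

s = 6.3e-7 M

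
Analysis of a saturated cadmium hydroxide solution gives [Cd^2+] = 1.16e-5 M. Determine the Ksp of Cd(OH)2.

Ksp = 6.24 x 10^-15

Cd(OH)2(s) ⇌ Cd^2+(aq) + 2 OH^-(aq)
Stoichiometry gives [OH^-] = (2/1)[Cd^2+] = 2.320 × 10^-5 M.
Ksp = [Cd^2+][OH^-]^2
Ksp = 1.16 x 10^-5 × (2.320 x 10^-5)^2 = 6.24 × 10^-15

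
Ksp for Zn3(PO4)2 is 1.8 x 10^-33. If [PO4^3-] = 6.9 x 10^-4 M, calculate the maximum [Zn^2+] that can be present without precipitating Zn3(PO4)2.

[Zn^2+] ≈ 1.6 x 10^-9 M

Zn3(PO4)2(s) <=> 3 Zn^2+(aq) + 2 PO4^3-(aq)
Ksp = [Zn^2+]^3[PO4^3-]^2
Precipitation begins when Q = Ksp. With [PO4^3-] = 6.9 x 10^-4 M:
1.8 x 10^-33 = (6.9 x 10^-4)^2 × [Zn^2+]^3
[Zn^2+] = (1.8 x 10^-33 / 4.76 × 10^-7)^(1/3) = 1.6 × 10^-9 M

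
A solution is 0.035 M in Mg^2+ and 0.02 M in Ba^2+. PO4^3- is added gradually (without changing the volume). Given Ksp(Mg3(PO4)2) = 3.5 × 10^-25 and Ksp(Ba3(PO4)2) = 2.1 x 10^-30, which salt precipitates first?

Each salt begins to precipitate when Q = Ksp, i.e. when [PO4^3-] reaches its threshold.
For Mg3(PO4)2: 3.5 × 10^-25 = (0.035)^3 × [PO4^3-]^2  ⇒  [PO4^3-] = 9.0 x 10^-11 M.
For Ba3(PO4)2: 2.1 x 10^-30 = (0.02)^3 × [PO4^3-]^2  ⇒  [PO4^3-] = 5.1 × 10^-13 M.
The salt with the lower threshold [PO4^3-] precipitates first: Ba3(PO4)2.

Ba3(PO4)2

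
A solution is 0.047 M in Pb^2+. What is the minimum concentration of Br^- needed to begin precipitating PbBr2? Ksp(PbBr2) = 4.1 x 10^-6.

PbBr2(s) ⇌ Pb^2+(aq) + 2 Br^-(aq)
Ksp = [Pb^2+][Br^-]^2
Precipitation begins when Q = Ksp. With [Pb^2+] = 0.047 M:
4.1 x 10^-6 = (0.047) × [Br^-]^2
[Br^-] = (4.1 x 10^-6 / 4.7 × 10^-2)^(1/2) = 9.3 × 10^-3 M

9.3 × 10^-3 M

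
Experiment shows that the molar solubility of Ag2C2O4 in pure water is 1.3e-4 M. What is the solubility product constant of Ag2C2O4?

Ag2C2O4(s) <=> 2 Ag^+(aq) + C2O4^2-(aq)
If s mol/L of Ag2C2O4 dissolves, [Ag^+] = 2s and [C2O4^2-] = s.
Ksp = [Ag^+]^2[C2O4^2-]
So Ksp = (2s)^2 × s = 4s^3
With s = 1.3 × 10^-4: Ksp = 8.8 x 10^-12

Ksp ≈ 8.8e-12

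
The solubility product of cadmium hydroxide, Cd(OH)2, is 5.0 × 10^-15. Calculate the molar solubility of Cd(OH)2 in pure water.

Cd(OH)2(s) ⇌ Cd^2+ + 2 OH^-
Ksp = [Cd^2+][OH^-]^2
With molar solubility s: [Cd^2+] = s, [OH^-] = 2s.
Substituting: Ksp = s(2s)^2 = 4s^3
s = (5.0 × 10^-15 / 4)^(1/3) = 1.1 x 10^-5 M

s = 1.1e-5 M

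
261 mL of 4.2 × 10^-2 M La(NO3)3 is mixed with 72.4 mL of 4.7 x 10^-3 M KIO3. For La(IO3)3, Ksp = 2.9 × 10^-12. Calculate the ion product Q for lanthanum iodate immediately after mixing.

Total volume = 261 + 72.4 = 333.4 mL.
[La^3+] = 4.2 × 10^-2 × (261/333.4) = 3.29 x 10^-2 M
[IO3^-] = 4.7 × 10^-3 × (72.4/333.4) = 1.02 × 10^-3 M
La(IO3)3(s) <=> La^3+(aq) + 3 IO3^-(aq), so Q = [La^3+][IO3^-]^3
Q = (3.29 × 10^-2)(1.02 × 10^-3)^3 = 3.5 × 10^-11
Q > Ksp, so La(IO3)3 will precipitate.

3.5 × 10^-11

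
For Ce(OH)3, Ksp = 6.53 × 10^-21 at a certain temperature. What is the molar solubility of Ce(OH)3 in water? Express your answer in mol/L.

Ce(OH)3(s) ⇌ Ce^3+ + 3 OH^-
Ksp = [Ce^3+][OH^-]^3
Let s = molar solubility. Then [Ce^3+] = s and [OH^-] = 3s.
So Ksp = s × (3s)^3 = 27s^4
Solving, s = (6.53 × 10^-21/27)^(1/4) = 3.94 x 10^-6 M

3.94 × 10^-6 M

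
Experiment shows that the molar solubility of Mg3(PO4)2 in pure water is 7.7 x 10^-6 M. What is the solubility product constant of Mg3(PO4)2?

2.9 x 10^-24

Mg3(PO4)2(s) <=> 3 Mg^2+(aq) + 2 PO4^3-(aq)
If s mol/L of Mg3(PO4)2 dissolves, [Mg^2+] = 3s and [PO4^3-] = 2s.
Ksp = [Mg^2+]^3[PO4^3-]^2
Substituting: Ksp = (3s)^3(2s)^2 = 108s^5
With s = 7.7 × 10^-6: Ksp = 2.9 x 10^-24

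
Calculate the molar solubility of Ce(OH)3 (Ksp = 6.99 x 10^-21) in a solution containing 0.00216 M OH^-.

6.94 × 10^-13 M

Ce(OH)3(s) ⇌ Ce^3+ + 3 OH^-
Ksp = [Ce^3+][OH^-]^3
Let s = moles of Ce(OH)3 that dissolve per litre. [Ce^3+] = s, [OH^-] = 0.00216 + 3s ≈ 0.00216 (Ksp is small, so little additional dissolves).
Ksp ≈ s × (0.00216)^3
s = 6.94 × 10^-13 M
Check: 3s = 2.1 × 10^-12 ≪ 0.00216, so the approximation is valid.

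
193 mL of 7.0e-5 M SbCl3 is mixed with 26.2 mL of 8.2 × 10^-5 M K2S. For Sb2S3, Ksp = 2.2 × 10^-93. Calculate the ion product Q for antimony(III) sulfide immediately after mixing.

Q ≈ 3.6 × 10^-24

Total volume = 193 + 26.2 = 219.2 mL.
[Sb^3+] = 7.0 x 10^-5 × (193/219.2) = 6.16 × 10^-5 M
[S^2-] = 8.2 × 10^-5 × (26.2/219.2) = 9.80 × 10^-6 M
Sb2S3(s) ⇌ 2 Sb^3+ + 3 S^2-, so Q = [Sb^3+]^2[S^2-]^3
Q = (6.16 x 10^-5)^2(9.80 × 10^-6)^3 = 3.6 × 10^-24
Q > Ksp, so Sb2S3 will precipitate.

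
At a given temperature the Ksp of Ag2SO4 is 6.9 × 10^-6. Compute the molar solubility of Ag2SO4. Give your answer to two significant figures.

Ag2SO4(s) ⇌ 2 Ag^+(aq) + SO4^2-(aq)
Ksp = [Ag^+]^2[SO4^2-]
If s mol/L of Ag2SO4 dissolves, [Ag^+] = 2s and [SO4^2-] = s.
Substituting: Ksp = (2s)^2s = 4s^3
Solving, s = (6.9 × 10^-6/4)^(1/3) = 1.2 × 10^-2 M

s = 1.2e-2 M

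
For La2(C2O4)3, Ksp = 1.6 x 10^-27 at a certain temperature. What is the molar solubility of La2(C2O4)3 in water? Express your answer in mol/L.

s ≈ 1.7e-6 M

La2(C2O4)3(s) ⇌ 2 La^3+(aq) + 3 C2O4^2-(aq)
Ksp = [La^3+]^2[C2O4^2-]^3
If s mol/L of La2(C2O4)3 dissolves, [La^3+] = 2s and [C2O4^2-] = 3s.
Ksp = (2s)^2(3s)^3 = 108s^5
s^5 = 1.6 x 10^-27 / 108, so s = 1.7 x 10^-6 M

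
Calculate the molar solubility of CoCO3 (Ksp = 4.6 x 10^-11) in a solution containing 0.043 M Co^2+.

CoCO3(s) ⇌ Co^2+(aq) + CO3^2-(aq)
Ksp = [Co^2+][CO3^2-]
Let s = moles of CoCO3 that dissolve per litre. [Co^2+] = 0.043 + s ≈ 0.043, [CO3^2-] = s (Ksp is small, so little additional dissolves).
Ksp ≈ 0.043 × s
s = 1.1 x 10^-9 M
Check: s = 1.1 × 10^-9 ≪ 0.043, so the approximation is valid.

1.1 x 10^-9 M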